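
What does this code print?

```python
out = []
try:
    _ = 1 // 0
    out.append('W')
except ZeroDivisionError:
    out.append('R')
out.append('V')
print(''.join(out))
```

Execution trace: 'R' (except ZeroDivisionError) → 'V' (after the try/except). Output: RV

Answer: RV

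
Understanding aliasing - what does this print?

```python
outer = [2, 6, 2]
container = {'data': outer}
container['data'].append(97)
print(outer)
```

Key concept: dict holds reference to list.
Step by step:
`outer = [2, 6, 2]` → outer = [2, 6, 2]
`container = {'data': outer}` → container = {'data': [2, 6, 2]}
`container['data'].append(97)` → outer = [2, 6, 2, 97]; container = {'data': [2, 6, 2, 97]}
`print(outer)` → prints [2, 6, 2, 97]

Answer: [2, 6, 2, 97]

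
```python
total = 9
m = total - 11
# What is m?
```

Trace:
`total = 9` → total = 9
`m = total - 11` → m = -2
So m = -2

Answer: -2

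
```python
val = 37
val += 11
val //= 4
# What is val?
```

Trace:
`val = 37` → val = 37
`val += 11` → val = 48
`val //= 4` → val = 12
So val = 12

Answer: 12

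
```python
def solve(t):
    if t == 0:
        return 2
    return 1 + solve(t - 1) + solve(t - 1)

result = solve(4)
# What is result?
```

solve(t) = 1 + 2·solve(t-1), solve(0)=2. Closed form: (2+1)·2^4 - 1 = 47.

Answer: 47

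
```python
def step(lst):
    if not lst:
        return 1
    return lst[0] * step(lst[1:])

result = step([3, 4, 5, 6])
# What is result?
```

Product over [3, 4, 5, 6] = 3 * 4 * 5 * 6 = 360

Answer: 360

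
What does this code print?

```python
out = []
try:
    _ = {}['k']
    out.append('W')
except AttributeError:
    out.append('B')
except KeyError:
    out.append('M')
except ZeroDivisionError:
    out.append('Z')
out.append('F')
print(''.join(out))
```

Execution trace: 'M' (except KeyError) → 'F' (after the try/except). Output: MF

Answer: MF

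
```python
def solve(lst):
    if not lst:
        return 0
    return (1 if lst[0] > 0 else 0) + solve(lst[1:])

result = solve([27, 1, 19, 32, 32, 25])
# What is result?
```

Count of positive elements in [27, 1, 19, 32, 32, 25] = 6

Answer: 6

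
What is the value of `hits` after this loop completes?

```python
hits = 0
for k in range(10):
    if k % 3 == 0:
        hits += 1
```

Count numbers divisible by 3 in range(10)
`hits` takes the values: 0 → 1 → 2 → 3 → 4

Answer: 4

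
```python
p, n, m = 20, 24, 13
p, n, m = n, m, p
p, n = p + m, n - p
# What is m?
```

Trace:
`p, n, m = 20, 24, 13` → p = 20; n = 24; m = 13
`p, n, m = n, m, p` → p = 24; n = 13; m = 20
`p, n = p + m, n - p` → p = 44; n = -11
So m = 20

Answer: 20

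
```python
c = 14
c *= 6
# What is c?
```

Trace:
`c = 14` → c = 14
`c *= 6` → c = 84
So c = 84

Answer: 84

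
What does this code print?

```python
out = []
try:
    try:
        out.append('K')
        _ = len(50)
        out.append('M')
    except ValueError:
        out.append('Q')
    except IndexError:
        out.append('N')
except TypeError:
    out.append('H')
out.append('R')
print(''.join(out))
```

Execution trace: 'K' (try body) → 'H' (outer except TypeError) → 'R' (after the try/except). Output: KHR

Answer: KHR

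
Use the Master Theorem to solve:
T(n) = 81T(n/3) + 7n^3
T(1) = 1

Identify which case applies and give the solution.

a=81, b=3, f(n)=7n^3. log_3(81) = 4. Since c=3 < 4, Case 1 applies: T(n) = Θ(n^log_b(a)) = O(n^4).

Answer: O(n^4) - Case 1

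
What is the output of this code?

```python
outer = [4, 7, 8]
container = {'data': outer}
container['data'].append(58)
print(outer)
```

Key concept: dict holds reference to list.
Step by step:
`outer = [4, 7, 8]` → outer = [4, 7, 8]
`container = {'data': outer}` → container = {'data': [4, 7, 8]}
`container['data'].append(58)` → outer = [4, 7, 8, 58]; container = {'data': [4, 7, 8, 58]}
`print(outer)` → prints [4, 7, 8, 58]

Answer: [4, 7, 8, 58]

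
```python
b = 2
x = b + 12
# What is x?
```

Trace:
`b = 2` → b = 2
`x = b + 12` → x = 14
So x = 14

Answer: 14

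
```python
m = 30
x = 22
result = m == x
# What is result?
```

Trace:
`m = 30` → m = 30
`x = 22` → x = 22
`result = m == x` → result = False
So result = False

Answer: False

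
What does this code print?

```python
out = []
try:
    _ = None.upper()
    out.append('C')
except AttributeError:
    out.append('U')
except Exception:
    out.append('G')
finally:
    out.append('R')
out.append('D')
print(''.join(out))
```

Execution trace: 'U' (except AttributeError) → 'R' (finally) → 'D' (after the try/except). Output: URD

Answer: URD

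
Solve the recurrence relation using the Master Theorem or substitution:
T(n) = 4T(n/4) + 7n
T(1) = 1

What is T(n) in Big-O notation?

By Master Theorem: a=4, b=4, f(n)=7n. Since log_4(4) = 1 and f(n) = Θ(n^1), Case 2 applies. T(n) = O(n log n).

Answer: O(n log n)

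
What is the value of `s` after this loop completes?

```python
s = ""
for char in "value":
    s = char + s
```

Reverse 'value'
`s` takes the values: "" → "v" → "av" → "lav" → "ulav" → "eulav"

Answer: "eulav"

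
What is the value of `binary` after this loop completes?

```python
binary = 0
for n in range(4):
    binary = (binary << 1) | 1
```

Build 4 consecutive 1-bits: 0b1111
`binary` takes the values: 0 → 1 → 3 → 7 → 15

Answer: 15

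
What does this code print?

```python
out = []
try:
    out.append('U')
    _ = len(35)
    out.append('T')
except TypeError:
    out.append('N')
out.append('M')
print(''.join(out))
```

Execution trace: 'U' (try body) → 'N' (except TypeError) → 'M' (after the try/except). Output: UNM

Answer: UNM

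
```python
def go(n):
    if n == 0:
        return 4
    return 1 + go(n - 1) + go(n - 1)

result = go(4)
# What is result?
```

go(n) = 1 + 2·go(n-1), go(0)=4. Closed form: (4+1)·2^4 - 1 = 79.

Answer: 79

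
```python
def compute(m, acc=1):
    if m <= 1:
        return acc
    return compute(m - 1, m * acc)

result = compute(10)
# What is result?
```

Accumulator trace (n, acc): (10, 1) -> (9, 10) -> (8, 90) -> (7, 720) -> (6, 5040) -> (5, 30240) -> (4, 151200) -> (3, 604800) -> (2, 1814400) -> (1, 3628800) -> return 3628800

Answer: 3628800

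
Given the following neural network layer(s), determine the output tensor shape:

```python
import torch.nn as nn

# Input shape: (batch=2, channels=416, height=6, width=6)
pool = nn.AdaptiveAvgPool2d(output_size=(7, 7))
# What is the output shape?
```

Input: (2, 416, 6, 6) -> Output: (2, 416, 7, 7)

Answer: (2, 416, 7, 7)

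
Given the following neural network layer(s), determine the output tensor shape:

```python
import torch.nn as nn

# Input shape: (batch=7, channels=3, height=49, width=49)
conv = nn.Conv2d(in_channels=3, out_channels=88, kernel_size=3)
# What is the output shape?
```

Input: (7, 3, 49, 49) -> Output: (7, 88, 47, 47)

Answer: (7, 88, 47, 47)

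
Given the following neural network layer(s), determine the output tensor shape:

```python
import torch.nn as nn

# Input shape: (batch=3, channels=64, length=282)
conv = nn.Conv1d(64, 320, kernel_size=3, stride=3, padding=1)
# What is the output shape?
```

Input: (3, 64, 282) -> Output: (3, 320, 94)

Answer: (3, 320, 94)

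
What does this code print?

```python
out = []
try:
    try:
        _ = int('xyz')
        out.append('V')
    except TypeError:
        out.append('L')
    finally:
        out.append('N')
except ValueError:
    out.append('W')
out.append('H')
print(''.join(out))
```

Execution trace: 'N' (finally) → 'W' (outer except ValueError) → 'H' (after the try/except). Output: NWH

Answer: NWH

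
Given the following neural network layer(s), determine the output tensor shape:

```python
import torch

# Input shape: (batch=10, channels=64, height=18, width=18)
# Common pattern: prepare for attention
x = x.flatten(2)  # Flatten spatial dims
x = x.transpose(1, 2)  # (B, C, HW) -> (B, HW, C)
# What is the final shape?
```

Input: (10, 64, 18, 18) -> after flatten(2): (10, 64, 324) -> Output: (10, 324, 64)

Answer: (10, 324, 64)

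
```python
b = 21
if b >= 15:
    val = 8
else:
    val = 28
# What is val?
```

Trace:
`b = 21` → b = 21
`if b >= 15: ...` → b >= 15 is True → val = 8
So val = 8

Answer: 8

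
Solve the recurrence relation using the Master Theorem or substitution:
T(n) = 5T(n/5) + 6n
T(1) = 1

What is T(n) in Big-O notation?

By Master Theorem: a=5, b=5, f(n)=6n. Since log_5(5) = 1 and f(n) = Θ(n^1), Case 2 applies. T(n) = O(n log n).

Answer: O(n log n)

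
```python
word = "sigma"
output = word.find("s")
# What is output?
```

Trace:
`word = "sigma"` → word = 'sigma'
`output = word.find("s")` → output = 0
So output = 0

Answer: 0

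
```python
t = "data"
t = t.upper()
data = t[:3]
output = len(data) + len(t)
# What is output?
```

Trace:
`t = "data"` → t = 'data'
`t = t.upper()` → t = 'DATA'
`data = t[:3]` → data = 'DAT'
`output = len(data) + len(t)` → output = 7
So output = 7

Answer: 7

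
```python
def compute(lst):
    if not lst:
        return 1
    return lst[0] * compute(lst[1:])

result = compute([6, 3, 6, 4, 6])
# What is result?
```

Product over [6, 3, 6, 4, 6] = 6 * 3 * 6 * 4 * 6 = 2592

Answer: 2592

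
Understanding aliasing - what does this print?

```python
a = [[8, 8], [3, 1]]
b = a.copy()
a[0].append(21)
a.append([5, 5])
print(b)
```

Key concept: shallow copy with nested lists.
Step by step:
`a = [[8, 8], [3, 1]]` → a = [[8, 8], [3, 1]]
`b = a.copy()` → b = [[8, 8], [3, 1]]
`a[0].append(21)` → a = [[8, 8, 21], [3, 1]]; b = [[8, 8, 21], [3, 1]]
`a.append([5, 5])` → a = [[8, 8, 21], [3, 1], [5, 5]]
`print(b)` → prints [[8, 8, 21], [3, 1]]

Answer: [[8, 8, 21], [3, 1]]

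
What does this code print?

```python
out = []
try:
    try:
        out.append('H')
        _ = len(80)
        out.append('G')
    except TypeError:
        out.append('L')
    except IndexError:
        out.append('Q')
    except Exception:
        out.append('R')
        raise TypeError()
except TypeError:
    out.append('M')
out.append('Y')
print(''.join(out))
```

Execution trace: 'H' (inner try body) → 'L' (inner except TypeError) → 'Y' (after the try/except). Output: HLY

Answer: HLY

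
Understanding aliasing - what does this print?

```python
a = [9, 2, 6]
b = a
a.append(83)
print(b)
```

Key concept: basic list aliasing.
Step by step:
`a = [9, 2, 6]` → a = [9, 2, 6]
`b = a` → b = [9, 2, 6] (same object as a)
`a.append(83)` → a = [9, 2, 6, 83] (same object as b); b = [9, 2, 6, 83] (same object as a)
`print(b)` → prints [9, 2, 6, 83]

Answer: [9, 2, 6, 83]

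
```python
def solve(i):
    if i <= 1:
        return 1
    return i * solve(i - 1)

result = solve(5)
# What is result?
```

solve(5) = 5 * 4 * 3 * 2 * 1 = 120

Answer: 120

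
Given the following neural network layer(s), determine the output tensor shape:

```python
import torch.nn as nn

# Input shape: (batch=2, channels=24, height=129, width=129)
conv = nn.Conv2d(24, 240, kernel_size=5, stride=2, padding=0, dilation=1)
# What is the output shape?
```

Input: (2, 24, 129, 129) -> Output: (2, 240, 63, 63)

Answer: (2, 240, 63, 63)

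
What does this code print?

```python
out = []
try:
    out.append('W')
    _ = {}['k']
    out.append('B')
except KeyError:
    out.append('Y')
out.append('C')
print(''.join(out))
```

Execution trace: 'W' (try body) → 'Y' (except KeyError) → 'C' (after the try/except). Output: WYC

Answer: WYC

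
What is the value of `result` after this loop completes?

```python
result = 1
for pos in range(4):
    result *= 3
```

3^4 = 81
`result` takes the values: 1 → 3 → 9 → 27 → 81

Answer: 81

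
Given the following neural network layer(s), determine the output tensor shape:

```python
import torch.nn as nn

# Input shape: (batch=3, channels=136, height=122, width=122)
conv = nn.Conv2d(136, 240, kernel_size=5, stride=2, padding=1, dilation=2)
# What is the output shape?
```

Input: (3, 136, 122, 122) -> Output: (3, 240, 58, 58)

Answer: (3, 240, 58, 58)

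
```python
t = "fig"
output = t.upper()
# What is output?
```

Trace:
`t = "fig"` → t = 'fig'
`output = t.upper()` → output = 'FIG'
So output = 'FIG'

Answer: 'FIG'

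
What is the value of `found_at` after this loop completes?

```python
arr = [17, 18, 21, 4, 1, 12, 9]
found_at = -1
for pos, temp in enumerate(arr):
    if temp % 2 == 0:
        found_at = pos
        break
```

First even number index in [17, 18, 21, 4, 1, 12, 9]
`found_at` takes the values: -1 → 1

Answer: 1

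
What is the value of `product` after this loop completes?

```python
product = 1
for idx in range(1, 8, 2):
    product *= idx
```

Product of 1, 3, 5, ... up to 7
`product` takes the values: 1 → 3 → 15 → 105

Answer: 105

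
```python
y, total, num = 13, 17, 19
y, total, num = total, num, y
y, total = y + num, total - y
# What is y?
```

Trace:
`y, total, num = 13, 17, 19` → y = 13; total = 17; num = 19
`y, total, num = total, num, y` → y = 17; total = 19; num = 13
`y, total = y + num, total - y` → y = 30; total = 2
So y = 30

Answer: 30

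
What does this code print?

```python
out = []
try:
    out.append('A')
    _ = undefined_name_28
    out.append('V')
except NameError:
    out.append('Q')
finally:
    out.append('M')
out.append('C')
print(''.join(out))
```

Execution trace: 'A' (try body) → 'Q' (except NameError) → 'M' (finally) → 'C' (after the try/except). Output: AQMC

Answer: AQMC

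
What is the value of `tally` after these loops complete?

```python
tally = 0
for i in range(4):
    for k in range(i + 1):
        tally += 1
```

Triangle: 1 + 2 + ... + 4
`tally` takes the values: 0 → 1 → 2 → 3 → 4 → 5 → 6 → 7 → 8 → 9 → 10

Answer: 10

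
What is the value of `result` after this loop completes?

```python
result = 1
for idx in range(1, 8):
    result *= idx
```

7! = 5040
`result` takes the values: 1 → 2 → 6 → 24 → 120 → 720 → 5040

Answer: 5040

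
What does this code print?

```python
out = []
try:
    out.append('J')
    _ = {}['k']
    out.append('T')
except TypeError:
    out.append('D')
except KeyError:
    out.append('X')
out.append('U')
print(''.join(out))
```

Execution trace: 'J' (try body) → 'X' (except KeyError) → 'U' (after the try/except). Output: JXU

Answer: JXU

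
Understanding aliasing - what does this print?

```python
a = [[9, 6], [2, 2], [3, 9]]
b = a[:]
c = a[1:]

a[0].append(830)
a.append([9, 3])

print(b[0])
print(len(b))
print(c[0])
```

Key concept: slice with nested mutation.
Step by step:
`a = [[9, 6], [2, 2], [3, 9]]` → a = [[9, 6], [2, 2], [3, 9]]
`b = a[:]` → b = [[9, 6], [2, 2], [3, 9]]
`c = a[1:]` → c = [[2, 2], [3, 9]]
`a[0].append(830)` → a = [[9, 6, 830], [2, 2], [3, 9]]; b = [[9, 6, 830], [2, 2], [3, 9]]
`a.append([9, 3])` → a = [[9, 6, 830], [2, 2], [3, 9], [9, 3]]
`print(b[0])` → prints [9, 6, 830]
`print(len(b))` → prints 3
`print(c[0])` → prints [2, 2]

Answer:
[9, 6, 830]
3
[2, 2]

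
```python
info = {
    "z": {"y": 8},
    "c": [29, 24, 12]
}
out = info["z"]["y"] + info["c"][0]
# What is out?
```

Trace:
`info = { ...` → info = {'z': {'y': 8}, 'c': [29, 24, 12]}
`out = info["z"]["y"] + info["c"][0]` → out = 37
So out = 37

Answer: 37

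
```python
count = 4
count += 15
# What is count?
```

Trace:
`count = 4` → count = 4
`count += 15` → count = 19
So count = 19

Answer: 19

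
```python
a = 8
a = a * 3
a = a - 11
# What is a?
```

Trace:
`a = 8` → a = 8
`a = a * 3` → a = 24
`a = a - 11` → a = 13
So a = 13

Answer: 13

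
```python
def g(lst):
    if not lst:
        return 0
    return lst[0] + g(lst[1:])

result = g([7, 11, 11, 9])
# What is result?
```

7 + 11 + 11 + 9 + 0 = 38

Answer: 38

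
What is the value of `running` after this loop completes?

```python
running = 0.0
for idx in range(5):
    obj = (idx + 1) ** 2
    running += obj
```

Sum of squared losses 1² + 2² + ... + 5²
`running` takes the values: 0.0 → 1.0 → 5.0 → 14.0 → 30.0 → 55.0

Answer: 55.0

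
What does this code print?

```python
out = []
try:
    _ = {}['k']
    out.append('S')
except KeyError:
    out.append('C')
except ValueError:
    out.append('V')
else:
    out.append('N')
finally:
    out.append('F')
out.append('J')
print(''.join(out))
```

Execution trace: 'C' (except KeyError) → 'F' (finally) → 'J' (after the try/except). Output: CFJ

Answer: CFJ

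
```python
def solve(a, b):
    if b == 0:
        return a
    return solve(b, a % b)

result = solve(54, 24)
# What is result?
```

solve(54, 24) -> solve(24, 6) -> solve(6, 0) -> 6

Answer: 6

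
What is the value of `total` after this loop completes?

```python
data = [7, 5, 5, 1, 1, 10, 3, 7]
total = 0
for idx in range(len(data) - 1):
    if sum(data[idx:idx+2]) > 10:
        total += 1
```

Count windows with sum > 10
`total` takes the values: 0 → 1 → 2 → 3

Answer: 3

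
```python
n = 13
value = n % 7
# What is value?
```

Trace:
`n = 13` → n = 13
`value = n % 7` → value = 6
So value = 6

Answer: 6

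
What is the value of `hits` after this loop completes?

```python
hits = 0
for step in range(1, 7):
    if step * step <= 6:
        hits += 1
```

Count numbers where step² ≤ 6
`hits` takes the values: 0 → 1 → 2

Answer: 2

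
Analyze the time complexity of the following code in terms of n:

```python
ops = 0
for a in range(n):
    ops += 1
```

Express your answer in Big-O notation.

Each loop level contributes: n. Multiplying the contributions gives O(n).

Answer: O(n)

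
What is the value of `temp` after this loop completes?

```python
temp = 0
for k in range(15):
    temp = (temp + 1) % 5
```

Increment mod 5, 15 times = 0
`temp` takes the values: 0 → 1 → 2 → 3 → 4 → 0 → 1 → 2 → 3 → 4 → 0 → 1 → 2 → 3 → 4 → 0

Answer: 0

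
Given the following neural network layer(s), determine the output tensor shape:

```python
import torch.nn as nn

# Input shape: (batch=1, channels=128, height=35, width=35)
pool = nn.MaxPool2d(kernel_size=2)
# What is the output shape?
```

Input: (1, 128, 35, 35) -> Output: (1, 128, 17, 17)

Answer: (1, 128, 17, 17)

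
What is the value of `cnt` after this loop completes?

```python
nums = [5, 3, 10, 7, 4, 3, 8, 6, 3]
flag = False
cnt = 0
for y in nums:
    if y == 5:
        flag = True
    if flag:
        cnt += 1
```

Count elements after first 5 in [5, 3, 10, 7, 4, 3, 8, 6, 3]
`cnt` takes the values: 0 → 1 → 2 → 3 → 4 → 5 → 6 → 7 → 8 → 9

Answer: 9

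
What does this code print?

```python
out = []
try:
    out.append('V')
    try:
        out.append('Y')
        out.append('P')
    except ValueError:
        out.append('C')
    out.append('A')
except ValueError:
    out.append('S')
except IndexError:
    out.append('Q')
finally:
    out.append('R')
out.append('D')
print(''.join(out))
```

Execution trace: 'V' (try body) → 'Y' (inner try body) → 'P' (inner try body, no exception) → 'A' (try body, no exception) → 'R' (finally) → 'D' (after the try/except). Output: VYPARD

Answer: VYPARD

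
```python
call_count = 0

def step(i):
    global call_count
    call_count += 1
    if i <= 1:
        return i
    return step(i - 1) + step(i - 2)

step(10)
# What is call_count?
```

Calls(i) = 1 + Calls(i-1) + Calls(i-2); Calls(0)=Calls(1)=1. For i=10 this gives 177.

Answer: 177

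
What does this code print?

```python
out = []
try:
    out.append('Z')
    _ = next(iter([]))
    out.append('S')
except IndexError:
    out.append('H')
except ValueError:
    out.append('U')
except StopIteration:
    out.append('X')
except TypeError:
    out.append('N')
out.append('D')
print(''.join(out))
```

Execution trace: 'Z' (try body) → 'X' (except StopIteration) → 'D' (after the try/except). Output: ZXD

Answer: ZXD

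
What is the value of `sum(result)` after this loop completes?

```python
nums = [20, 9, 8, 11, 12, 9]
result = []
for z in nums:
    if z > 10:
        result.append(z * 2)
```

Sum of doubled values > 10
`result` takes the values: [] → [40] → [40, 22] → [40, 22, 24]
So `sum(result)` = 86

Answer: 86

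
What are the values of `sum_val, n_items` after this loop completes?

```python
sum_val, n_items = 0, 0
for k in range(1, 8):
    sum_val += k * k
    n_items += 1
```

Sum of squares and count
`sum_val, n_items` takes the values: (0, 0) → (1, 0) → (1, 1) → (5, 1) → (5, 2) → (14, 2) → (14, 3) → (30, 3) → (30, 4) → (55, 4) → (55, 5) → (91, 5) → (91, 6) → (140, 6) → (140, 7)

Answer: 140, 7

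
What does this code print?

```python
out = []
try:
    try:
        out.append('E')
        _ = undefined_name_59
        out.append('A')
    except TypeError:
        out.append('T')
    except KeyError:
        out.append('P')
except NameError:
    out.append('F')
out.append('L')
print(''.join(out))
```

Execution trace: 'E' (try body) → 'F' (outer except NameError) → 'L' (after the try/except). Output: EFL

Answer: EFL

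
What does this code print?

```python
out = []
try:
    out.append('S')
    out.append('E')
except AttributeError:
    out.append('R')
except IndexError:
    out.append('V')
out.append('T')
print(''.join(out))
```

Execution trace: 'S' (try body) → 'E' (try body, no exception) → 'T' (after the try/except). Output: SET

Answer: SET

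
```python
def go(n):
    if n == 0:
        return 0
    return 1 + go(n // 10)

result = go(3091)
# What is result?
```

Count of digits of 3091: 4

Answer: 4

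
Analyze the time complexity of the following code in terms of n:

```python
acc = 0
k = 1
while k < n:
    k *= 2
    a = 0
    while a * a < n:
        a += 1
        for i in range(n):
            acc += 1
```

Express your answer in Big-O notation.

Each loop level contributes: log n × √n × n. Multiplying the contributions gives O(n√n log n).

Answer: O(n√n log n)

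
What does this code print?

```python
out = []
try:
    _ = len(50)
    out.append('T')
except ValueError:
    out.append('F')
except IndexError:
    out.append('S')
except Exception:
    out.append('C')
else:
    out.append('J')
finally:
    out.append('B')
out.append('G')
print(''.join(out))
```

Execution trace: 'C' (except Exception) → 'B' (finally) → 'G' (after the try/except). Output: CBG

Answer: CBG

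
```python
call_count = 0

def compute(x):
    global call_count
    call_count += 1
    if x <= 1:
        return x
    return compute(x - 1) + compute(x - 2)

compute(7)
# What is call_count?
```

Calls(x) = 1 + Calls(x-1) + Calls(x-2); Calls(0)=Calls(1)=1. For x=7 this gives 41.

Answer: 41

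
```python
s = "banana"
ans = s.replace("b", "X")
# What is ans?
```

Trace:
`s = "banana"` → s = 'banana'
`ans = s.replace("b", "X")` → ans = 'Xanana'
So ans = 'Xanana'

Answer: 'Xanana'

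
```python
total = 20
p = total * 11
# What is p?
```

Trace:
`total = 20` → total = 20
`p = total * 11` → p = 220
So p = 220

Answer: 220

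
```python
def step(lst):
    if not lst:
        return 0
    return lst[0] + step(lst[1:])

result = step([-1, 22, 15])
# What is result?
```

(-1) + 22 + 15 + 0 = 36

Answer: 36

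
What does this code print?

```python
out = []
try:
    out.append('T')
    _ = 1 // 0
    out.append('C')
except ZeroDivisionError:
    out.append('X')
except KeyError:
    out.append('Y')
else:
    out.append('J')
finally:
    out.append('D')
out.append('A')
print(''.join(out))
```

Execution trace: 'T' (try body) → 'X' (except ZeroDivisionError) → 'D' (finally) → 'A' (after the try/except). Output: TXDA

Answer: TXDA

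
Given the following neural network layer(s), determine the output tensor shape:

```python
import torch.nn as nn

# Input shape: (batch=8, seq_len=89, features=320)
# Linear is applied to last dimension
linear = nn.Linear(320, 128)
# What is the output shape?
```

Input: (8, 89, 320) -> Output: (8, 89, 128)

Answer: (8, 89, 128)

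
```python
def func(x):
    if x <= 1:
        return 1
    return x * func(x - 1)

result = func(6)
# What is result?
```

func(6) = 6 * 5 * 4 * 3 * 2 * 1 = 720

Answer: 720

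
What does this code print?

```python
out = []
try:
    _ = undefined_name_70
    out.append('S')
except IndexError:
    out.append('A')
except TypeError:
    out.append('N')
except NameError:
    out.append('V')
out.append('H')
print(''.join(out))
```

Execution trace: 'V' (except NameError) → 'H' (after the try/except). Output: VH

Answer: VH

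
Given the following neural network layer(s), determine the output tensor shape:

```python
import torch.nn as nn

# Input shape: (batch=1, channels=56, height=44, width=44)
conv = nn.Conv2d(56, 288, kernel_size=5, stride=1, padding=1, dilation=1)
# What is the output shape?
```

Input: (1, 56, 44, 44) -> Output: (1, 288, 42, 42)

Answer: (1, 288, 42, 42)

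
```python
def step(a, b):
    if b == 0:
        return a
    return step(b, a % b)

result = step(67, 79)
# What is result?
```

step(67, 79) -> step(79, 67) -> step(67, 12) -> step(12, 7) -> step(7, 5) -> step(5, 2) -> step(2, 1) -> step(1, 0) -> 1

Answer: 1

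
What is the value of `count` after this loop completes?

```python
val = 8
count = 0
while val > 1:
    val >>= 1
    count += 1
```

Count right shifts until 1
`count` takes the values: 0 → 1 → 2 → 3

Answer: 3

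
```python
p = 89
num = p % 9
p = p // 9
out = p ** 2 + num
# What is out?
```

Trace:
`p = 89` → p = 89
`num = p % 9` → num = 8
`p = p // 9` → p = 9
`out = p ** 2 + num` → out = 89
So out = 89

Answer: 89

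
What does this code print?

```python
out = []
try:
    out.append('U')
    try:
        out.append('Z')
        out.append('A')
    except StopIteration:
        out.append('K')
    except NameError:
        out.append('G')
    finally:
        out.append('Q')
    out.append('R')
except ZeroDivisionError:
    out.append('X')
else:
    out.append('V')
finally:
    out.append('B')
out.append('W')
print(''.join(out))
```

Execution trace: 'U' (try body) → 'Z' (inner try body) → 'A' (inner try body, no exception) → 'Q' (inner finally) → 'R' (try body, no exception) → 'V' (else) → 'B' (finally) → 'W' (after the try/except). Output: UZAQRVBW

Answer: UZAQRVBW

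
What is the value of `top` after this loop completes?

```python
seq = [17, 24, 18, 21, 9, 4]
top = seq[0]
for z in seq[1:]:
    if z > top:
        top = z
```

Maximum of [17, 24, 18, 21, 9, 4]
`top` takes the values: 17 → 24

Answer: 24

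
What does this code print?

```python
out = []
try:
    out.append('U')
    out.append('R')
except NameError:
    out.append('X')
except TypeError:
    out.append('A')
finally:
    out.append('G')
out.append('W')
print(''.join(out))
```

Execution trace: 'U' (try body) → 'R' (try body, no exception) → 'G' (finally) → 'W' (after the try/except). Output: URGW

Answer: URGW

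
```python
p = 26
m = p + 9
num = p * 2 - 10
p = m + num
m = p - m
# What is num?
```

Trace:
`p = 26` → p = 26
`m = p + 9` → m = 35
`num = p * 2 - 10` → num = 42
`p = m + num` → p = 77
`m = p - m` → m = 42
So num = 42

Answer: 42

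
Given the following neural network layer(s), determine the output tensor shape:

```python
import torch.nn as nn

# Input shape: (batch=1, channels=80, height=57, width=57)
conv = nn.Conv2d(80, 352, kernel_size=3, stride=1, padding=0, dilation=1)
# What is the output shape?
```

Input: (1, 80, 57, 57) -> Output: (1, 352, 55, 55)

Answer: (1, 352, 55, 55)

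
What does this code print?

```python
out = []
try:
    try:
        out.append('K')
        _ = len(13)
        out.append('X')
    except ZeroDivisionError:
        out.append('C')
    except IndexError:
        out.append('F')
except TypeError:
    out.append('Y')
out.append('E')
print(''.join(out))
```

Execution trace: 'K' (inner try body) → 'Y' (outer except TypeError) → 'E' (after the try/except). Output: KYE

Answer: KYE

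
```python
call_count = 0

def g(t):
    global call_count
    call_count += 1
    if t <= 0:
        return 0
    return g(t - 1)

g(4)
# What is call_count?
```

Linear recursion stepping by 1: 5 calls from t=4 down to ≤0.

Answer: 5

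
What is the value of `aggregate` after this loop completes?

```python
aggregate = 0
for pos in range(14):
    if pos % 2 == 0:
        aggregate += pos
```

Sum of even numbers 0 to 13
`aggregate` takes the values: 0 → 2 → 6 → 12 → 20 → 30 → 42

Answer: 42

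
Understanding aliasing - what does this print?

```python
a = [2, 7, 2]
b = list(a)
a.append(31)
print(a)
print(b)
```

Key concept: list() constructor creates copy.
Step by step:
`a = [2, 7, 2]` → a = [2, 7, 2]
`b = list(a)` → b = [2, 7, 2]
`a.append(31)` → a = [2, 7, 2, 31]
`print(a)` → prints [2, 7, 2, 31]
`print(b)` → prints [2, 7, 2]

Answer:
[2, 7, 2, 31]
[2, 7, 2]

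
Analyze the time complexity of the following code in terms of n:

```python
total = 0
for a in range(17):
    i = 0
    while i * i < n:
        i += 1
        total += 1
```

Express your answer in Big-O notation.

Each loop level contributes: 1 × √n. Multiplying the contributions gives O(√n).

Answer: O(√n)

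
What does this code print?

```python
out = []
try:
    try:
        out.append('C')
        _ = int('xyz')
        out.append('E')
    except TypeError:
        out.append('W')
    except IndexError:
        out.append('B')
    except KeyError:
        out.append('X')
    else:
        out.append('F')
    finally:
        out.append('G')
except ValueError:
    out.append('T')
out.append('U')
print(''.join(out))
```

Execution trace: 'C' (try body) → 'G' (finally) → 'T' (outer except ValueError) → 'U' (after the try/except). Output: CGTU

Answer: CGTU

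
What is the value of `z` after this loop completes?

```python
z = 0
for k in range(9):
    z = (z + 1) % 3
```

Increment mod 3, 9 times = 0
`z` takes the values: 0 → 1 → 2 → 0 → 1 → 2 → 0 → 1 → 2 → 0

Answer: 0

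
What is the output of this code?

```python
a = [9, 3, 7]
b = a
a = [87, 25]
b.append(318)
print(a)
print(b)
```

Key concept: rebinding vs mutation: a is rebound to a new list, b still points at the original.
Step by step:
`a = [9, 3, 7]` → a = [9, 3, 7]
`b = a` → b = [9, 3, 7] (same object as a)
`a = [87, 25]` → a = [87, 25]
`b.append(318)` → b = [9, 3, 7, 318]
`print(a)` → prints [87, 25]
`print(b)` → prints [9, 3, 7, 318]

Answer:
[87, 25]
[9, 3, 7, 318]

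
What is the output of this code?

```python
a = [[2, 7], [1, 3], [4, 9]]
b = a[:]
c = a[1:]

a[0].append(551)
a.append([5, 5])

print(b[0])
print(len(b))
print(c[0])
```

Key concept: slice with nested mutation.
Step by step:
`a = [[2, 7], [1, 3], [4, 9]]` → a = [[2, 7], [1, 3], [4, 9]]
`b = a[:]` → b = [[2, 7], [1, 3], [4, 9]]
`c = a[1:]` → c = [[1, 3], [4, 9]]
`a[0].append(551)` → a = [[2, 7, 551], [1, 3], [4, 9]]; b = [[2, 7, 551], [1, 3], [4, 9]]
`a.append([5, 5])` → a = [[2, 7, 551], [1, 3], [4, 9], [5, 5]]
`print(b[0])` → prints [2, 7, 551]
`print(len(b))` → prints 3
`print(c[0])` → prints [1, 3]

Answer:
[2, 7, 551]
3
[1, 3]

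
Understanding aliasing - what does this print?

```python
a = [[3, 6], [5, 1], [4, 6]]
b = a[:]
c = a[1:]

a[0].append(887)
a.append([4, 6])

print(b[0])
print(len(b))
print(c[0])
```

Key concept: slice with nested mutation.
Step by step:
`a = [[3, 6], [5, 1], [4, 6]]` → a = [[3, 6], [5, 1], [4, 6]]
`b = a[:]` → b = [[3, 6], [5, 1], [4, 6]]
`c = a[1:]` → c = [[5, 1], [4, 6]]
`a[0].append(887)` → a = [[3, 6, 887], [5, 1], [4, 6]]; b = [[3, 6, 887], [5, 1], [4, 6]]
`a.append([4, 6])` → a = [[3, 6, 887], [5, 1], [4, 6], [4, 6]]
`print(b[0])` → prints [3, 6, 887]
`print(len(b))` → prints 3
`print(c[0])` → prints [5, 1]

Answer:
[3, 6, 887]
3
[5, 1]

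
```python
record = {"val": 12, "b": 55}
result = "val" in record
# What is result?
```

Trace:
`record = {"val": 12, "b": 55}` → record = {'val': 12, 'b': 55}
`result = "val" in record` → result = True
So result = True

Answer: True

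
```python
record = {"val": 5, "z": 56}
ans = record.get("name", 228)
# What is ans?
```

Trace:
`record = {"val": 5, "z": 56}` → record = {'val': 5, 'z': 56}
`ans = record.get("name", 228)` → ans = 228
So ans = 228

Answer: 228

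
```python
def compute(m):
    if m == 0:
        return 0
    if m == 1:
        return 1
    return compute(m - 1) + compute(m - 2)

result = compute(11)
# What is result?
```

Build up from base cases: compute(0)=0, compute(1)=1, compute(2)=1, compute(3)=2, compute(4)=3, compute(5)=5, compute(6)=8, ..., compute(11)=89

Answer: 89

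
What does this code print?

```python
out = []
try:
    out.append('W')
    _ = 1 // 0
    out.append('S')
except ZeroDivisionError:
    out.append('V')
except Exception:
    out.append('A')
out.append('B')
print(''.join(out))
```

Execution trace: 'W' (try body) → 'V' (except ZeroDivisionError) → 'B' (after the try/except). Output: WVB

Answer: WVB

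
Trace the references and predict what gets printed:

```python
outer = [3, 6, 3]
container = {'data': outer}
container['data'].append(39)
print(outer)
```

Key concept: dict holds reference to list.
Step by step:
`outer = [3, 6, 3]` → outer = [3, 6, 3]
`container = {'data': outer}` → container = {'data': [3, 6, 3]}
`container['data'].append(39)` → outer = [3, 6, 3, 39]; container = {'data': [3, 6, 3, 39]}
`print(outer)` → prints [3, 6, 3, 39]

Answer: [3, 6, 3, 39]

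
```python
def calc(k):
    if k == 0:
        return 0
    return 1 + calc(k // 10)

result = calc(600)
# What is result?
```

Count of digits of 600: 3

Answer: 3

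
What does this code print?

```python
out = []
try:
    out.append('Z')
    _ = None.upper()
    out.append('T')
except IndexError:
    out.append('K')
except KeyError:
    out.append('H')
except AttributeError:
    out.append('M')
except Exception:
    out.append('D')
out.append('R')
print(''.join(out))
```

Execution trace: 'Z' (try body) → 'M' (except AttributeError) → 'R' (after the try/except). Output: ZMR

Answer: ZMR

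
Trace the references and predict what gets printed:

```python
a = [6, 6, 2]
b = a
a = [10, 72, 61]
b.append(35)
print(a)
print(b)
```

Key concept: rebinding vs mutation: a is rebound to a new list, b still points at the original.
Step by step:
`a = [6, 6, 2]` → a = [6, 6, 2]
`b = a` → b = [6, 6, 2] (same object as a)
`a = [10, 72, 61]` → a = [10, 72, 61]
`b.append(35)` → b = [6, 6, 2, 35]
`print(a)` → prints [10, 72, 61]
`print(b)` → prints [6, 6, 2, 35]

Answer:
[10, 72, 61]
[6, 6, 2, 35]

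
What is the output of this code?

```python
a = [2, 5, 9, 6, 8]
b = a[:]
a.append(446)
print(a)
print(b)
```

Key concept: slice [:] creates copy.
Step by step:
`a = [2, 5, 9, 6, 8]` → a = [2, 5, 9, 6, 8]
`b = a[:]` → b = [2, 5, 9, 6, 8]
`a.append(446)` → a = [2, 5, 9, 6, 8, 446]
`print(a)` → prints [2, 5, 9, 6, 8, 446]
`print(b)` → prints [2, 5, 9, 6, 8]

Answer:
[2, 5, 9, 6, 8, 446]
[2, 5, 9, 6, 8]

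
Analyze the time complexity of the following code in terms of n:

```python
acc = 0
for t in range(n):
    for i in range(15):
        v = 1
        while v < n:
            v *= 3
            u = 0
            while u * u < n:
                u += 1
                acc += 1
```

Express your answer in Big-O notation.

Each loop level contributes: n × 1 × log n × √n. Multiplying the contributions gives O(n√n log n).

Answer: O(n√n log n)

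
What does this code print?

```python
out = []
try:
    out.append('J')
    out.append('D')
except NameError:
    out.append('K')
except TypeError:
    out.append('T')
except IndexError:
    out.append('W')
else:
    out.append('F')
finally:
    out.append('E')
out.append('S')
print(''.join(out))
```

Execution trace: 'J' (try body) → 'D' (try body, no exception) → 'F' (else) → 'E' (finally) → 'S' (after the try/except). Output: JDFES

Answer: JDFES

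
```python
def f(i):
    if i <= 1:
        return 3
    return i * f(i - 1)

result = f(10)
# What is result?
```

f(10) = 10 * 9 * 8 * 7 * 6 * 5 * 4 * 3 * 2 * 3 = 10886400

Answer: 10886400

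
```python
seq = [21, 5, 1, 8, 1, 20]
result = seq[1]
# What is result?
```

Trace:
`seq = [21, 5, 1, 8, 1, 20]` → seq = [21, 5, 1, 8, 1, 20]
`result = seq[1]` → result = 5
So result = 5

Answer: 5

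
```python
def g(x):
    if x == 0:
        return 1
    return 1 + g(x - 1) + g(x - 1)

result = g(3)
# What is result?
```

g(x) = 1 + 2·g(x-1), g(0)=1. Closed form: (1+1)·2^3 - 1 = 15.

Answer: 15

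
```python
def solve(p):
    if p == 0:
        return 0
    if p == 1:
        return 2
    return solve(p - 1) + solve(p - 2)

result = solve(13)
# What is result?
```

Build up from base cases: solve(0)=0, solve(1)=2, solve(2)=2, solve(3)=4, solve(4)=6, solve(5)=10, solve(6)=16, ..., solve(13)=466

Answer: 466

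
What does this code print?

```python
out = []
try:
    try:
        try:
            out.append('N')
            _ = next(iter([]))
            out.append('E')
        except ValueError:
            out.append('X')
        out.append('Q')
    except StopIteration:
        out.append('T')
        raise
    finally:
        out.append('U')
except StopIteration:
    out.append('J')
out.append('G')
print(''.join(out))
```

Execution trace: 'N' (inner try body) → 'T' (except StopIteration) → 'U' (finally) → 'J' (outer except StopIteration) → 'G' (after the try/except). Output: NTUJG

Answer: NTUJG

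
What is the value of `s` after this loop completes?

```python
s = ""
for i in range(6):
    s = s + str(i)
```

Concatenate digits 0 to 5
`s` takes the values: "" → "0" → "01" → "012" → "0123" → "01234" → "012345"

Answer: "012345"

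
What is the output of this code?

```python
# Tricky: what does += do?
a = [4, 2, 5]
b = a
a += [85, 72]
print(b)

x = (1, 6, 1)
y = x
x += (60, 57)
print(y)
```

Key concept: += behavior differs for mutable vs immutable.
Step by step:
`a = [4, 2, 5]` → a = [4, 2, 5]
`b = a` → b = [4, 2, 5] (same object as a)
`a += [85, 72]` → a = [4, 2, 5, 85, 72] (same object as b); b = [4, 2, 5, 85, 72] (same object as a)
`print(b)` → prints [4, 2, 5, 85, 72]
`x = (1, 6, 1)` → x = (1, 6, 1)
`y = x` → y = (1, 6, 1)
`x += (60, 57)` → x = (1, 6, 1, 60, 57)
`print(y)` → prints (1, 6, 1)

Answer:
[4, 2, 5, 85, 72]
(1, 6, 1)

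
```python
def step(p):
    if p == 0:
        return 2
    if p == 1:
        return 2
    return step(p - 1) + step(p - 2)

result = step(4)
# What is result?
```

Build up from base cases: step(0)=2, step(1)=2, step(2)=4, step(3)=6, step(4)=10

Answer: 10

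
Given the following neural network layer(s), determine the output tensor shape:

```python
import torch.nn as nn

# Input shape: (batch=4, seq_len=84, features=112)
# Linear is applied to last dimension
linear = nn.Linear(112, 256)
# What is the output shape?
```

Input: (4, 84, 112) -> Output: (4, 84, 256)

Answer: (4, 84, 256)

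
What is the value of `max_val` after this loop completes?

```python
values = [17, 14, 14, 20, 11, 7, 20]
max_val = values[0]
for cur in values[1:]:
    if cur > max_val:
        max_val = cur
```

Maximum of [17, 14, 14, 20, 11, 7, 20]
`max_val` takes the values: 17 → 20

Answer: 20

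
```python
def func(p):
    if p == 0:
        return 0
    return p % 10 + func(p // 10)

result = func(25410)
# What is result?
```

Sum of digits of 25410: 0 + 1 + 4 + 5 + 2 = 12

Answer: 12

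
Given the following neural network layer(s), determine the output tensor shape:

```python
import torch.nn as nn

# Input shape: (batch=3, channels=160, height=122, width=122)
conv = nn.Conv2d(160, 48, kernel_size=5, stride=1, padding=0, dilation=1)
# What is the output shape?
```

Input: (3, 160, 122, 122) -> Output: (3, 48, 118, 118)

Answer: (3, 48, 118, 118)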